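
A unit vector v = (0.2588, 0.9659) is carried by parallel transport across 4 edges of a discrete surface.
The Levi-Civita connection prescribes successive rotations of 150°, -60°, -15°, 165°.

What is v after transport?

Total rotation: 150° + (-60°) + (-15°) + 165° = 240° ≡ -120° (mod 360°). Final vector: (0.7071, -0.7071)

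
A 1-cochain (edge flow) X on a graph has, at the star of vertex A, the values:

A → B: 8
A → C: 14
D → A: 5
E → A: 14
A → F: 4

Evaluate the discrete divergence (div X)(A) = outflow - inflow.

Divergence = sum of outgoing flows = 8 + 14 + (-5) + (-14) + 4 = 7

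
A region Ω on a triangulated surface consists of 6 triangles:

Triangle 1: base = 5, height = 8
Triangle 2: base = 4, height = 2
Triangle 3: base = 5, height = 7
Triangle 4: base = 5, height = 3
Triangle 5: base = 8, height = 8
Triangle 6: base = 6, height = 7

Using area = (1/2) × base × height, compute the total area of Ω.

(1/2)×5×8 + (1/2)×4×2 + (1/2)×5×7 + (1/2)×5×3 + (1/2)×8×8 + (1/2)×6×7 = 102.0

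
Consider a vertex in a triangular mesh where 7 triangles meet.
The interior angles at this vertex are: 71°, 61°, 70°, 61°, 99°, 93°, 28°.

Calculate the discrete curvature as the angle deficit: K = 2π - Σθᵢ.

Sum of angles = 483°. K = 360° - 483° = -123° = -41π/60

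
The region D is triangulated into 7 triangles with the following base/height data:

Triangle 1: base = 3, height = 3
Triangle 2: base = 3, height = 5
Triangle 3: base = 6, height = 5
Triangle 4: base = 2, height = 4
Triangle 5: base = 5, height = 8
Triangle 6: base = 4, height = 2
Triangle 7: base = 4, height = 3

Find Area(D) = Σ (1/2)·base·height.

(1/2)×3×3 + (1/2)×3×5 + (1/2)×6×5 + (1/2)×2×4 + (1/2)×5×8 + (1/2)×4×2 + (1/2)×4×3 = 61.0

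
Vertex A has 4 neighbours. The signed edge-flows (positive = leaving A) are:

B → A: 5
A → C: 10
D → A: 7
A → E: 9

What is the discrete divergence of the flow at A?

Divergence = sum of outgoing flows = (-5) + 10 + (-7) + 9 = 7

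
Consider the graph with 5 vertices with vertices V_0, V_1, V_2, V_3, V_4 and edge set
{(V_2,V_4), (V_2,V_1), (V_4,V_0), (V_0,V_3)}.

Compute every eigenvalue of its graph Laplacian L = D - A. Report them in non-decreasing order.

Degrees: deg(V_0) = 2, deg(V_1) = 1, deg(V_2) = 2, deg(V_3) = 1, deg(V_4) = 2.
L = D − A with rows/columns ordered (V_0, V_1, V_2, V_3, V_4):
  [ 2,  0,  0, -1, -1]
  [ 0,  1, -1,  0,  0]
  [ 0, -1,  2,  0, -1]
  [-1,  0,  0,  1,  0]
  [-1,  0, -1,  0,  2]
Characteristic polynomial: det(λI − L) = λ(λ² − 3λ + 1)(λ² − 5λ + 5).
Roots: λ = 0; (λ² − 3λ + 1) = 0 ⇒ λ = (3 ± √5)/2 ≈ 0.382, 2.618; (λ² − 5λ + 5) = 0 ⇒ λ = (5 ± √5)/2 ≈ 1.382, 3.618.
(Check: the roots sum (with multiplicity) to 8, matching trace L = Σdeg = 2·4 = 8.)
Laplacian eigenvalues (increasing order): [0.0, 0.382, 1.382, 2.618, 3.618]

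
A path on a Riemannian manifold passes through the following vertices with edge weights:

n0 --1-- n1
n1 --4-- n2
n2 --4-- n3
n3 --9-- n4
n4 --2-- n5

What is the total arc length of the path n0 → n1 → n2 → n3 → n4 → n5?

Arc length = 1 + 4 + 4 + 9 + 2 = 20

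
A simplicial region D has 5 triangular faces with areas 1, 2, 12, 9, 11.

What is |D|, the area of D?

1 + 2 + 12 + 9 + 11 = 35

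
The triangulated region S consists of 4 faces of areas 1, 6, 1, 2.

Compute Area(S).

1 + 6 + 1 + 2 = 10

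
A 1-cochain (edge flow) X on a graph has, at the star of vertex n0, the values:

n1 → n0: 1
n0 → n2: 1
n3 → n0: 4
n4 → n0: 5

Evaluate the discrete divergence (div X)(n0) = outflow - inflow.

Divergence = sum of outgoing flows = (-1) + 1 + (-4) + (-5) = -9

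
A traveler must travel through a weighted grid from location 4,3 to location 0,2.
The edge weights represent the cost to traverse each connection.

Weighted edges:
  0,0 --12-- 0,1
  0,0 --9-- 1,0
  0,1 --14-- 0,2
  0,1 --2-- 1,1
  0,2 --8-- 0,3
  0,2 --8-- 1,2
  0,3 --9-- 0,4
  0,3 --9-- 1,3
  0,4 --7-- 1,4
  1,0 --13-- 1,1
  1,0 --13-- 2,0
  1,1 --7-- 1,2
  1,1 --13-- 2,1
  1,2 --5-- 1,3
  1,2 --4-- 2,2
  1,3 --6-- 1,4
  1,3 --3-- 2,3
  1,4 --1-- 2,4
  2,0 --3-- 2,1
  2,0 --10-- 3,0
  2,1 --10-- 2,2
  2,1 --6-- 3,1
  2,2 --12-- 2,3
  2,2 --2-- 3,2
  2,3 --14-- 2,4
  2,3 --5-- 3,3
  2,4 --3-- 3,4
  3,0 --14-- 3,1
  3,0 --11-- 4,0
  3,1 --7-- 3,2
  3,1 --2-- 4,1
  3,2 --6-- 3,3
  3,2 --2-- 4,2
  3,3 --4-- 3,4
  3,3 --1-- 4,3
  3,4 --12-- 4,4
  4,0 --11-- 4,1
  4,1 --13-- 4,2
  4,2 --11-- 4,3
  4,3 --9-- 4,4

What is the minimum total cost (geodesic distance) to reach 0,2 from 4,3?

Shortest path: 4,3 → 3,3 → 3,2 → 2,2 → 1,2 → 0,2, total weight = 21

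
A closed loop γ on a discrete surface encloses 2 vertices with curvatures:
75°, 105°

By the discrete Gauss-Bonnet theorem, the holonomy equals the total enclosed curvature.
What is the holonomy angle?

Holonomy = total enclosed curvature = 75° + 105° = 180°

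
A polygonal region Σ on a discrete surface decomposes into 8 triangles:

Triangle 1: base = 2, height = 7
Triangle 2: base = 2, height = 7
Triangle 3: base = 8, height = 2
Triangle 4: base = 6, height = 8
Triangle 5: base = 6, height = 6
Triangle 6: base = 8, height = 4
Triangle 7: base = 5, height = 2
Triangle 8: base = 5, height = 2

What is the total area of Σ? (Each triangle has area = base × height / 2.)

(1/2)×2×7 + (1/2)×2×7 + (1/2)×8×2 + (1/2)×6×8 + (1/2)×6×6 + (1/2)×8×4 + (1/2)×5×2 + (1/2)×5×2 = 90.0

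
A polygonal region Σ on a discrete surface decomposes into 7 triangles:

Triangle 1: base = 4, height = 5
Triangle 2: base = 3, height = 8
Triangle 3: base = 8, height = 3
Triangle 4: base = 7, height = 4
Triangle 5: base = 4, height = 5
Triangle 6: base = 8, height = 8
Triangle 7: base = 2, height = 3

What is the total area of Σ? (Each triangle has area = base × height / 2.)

(1/2)×4×5 + (1/2)×3×8 + (1/2)×8×3 + (1/2)×7×4 + (1/2)×4×5 + (1/2)×8×8 + (1/2)×2×3 = 93.0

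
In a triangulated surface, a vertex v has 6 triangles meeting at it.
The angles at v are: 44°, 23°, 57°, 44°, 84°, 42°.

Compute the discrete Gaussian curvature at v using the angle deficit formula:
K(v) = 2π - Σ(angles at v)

Sum of angles = 294°. K = 360° - 294° = 66° = 11π/30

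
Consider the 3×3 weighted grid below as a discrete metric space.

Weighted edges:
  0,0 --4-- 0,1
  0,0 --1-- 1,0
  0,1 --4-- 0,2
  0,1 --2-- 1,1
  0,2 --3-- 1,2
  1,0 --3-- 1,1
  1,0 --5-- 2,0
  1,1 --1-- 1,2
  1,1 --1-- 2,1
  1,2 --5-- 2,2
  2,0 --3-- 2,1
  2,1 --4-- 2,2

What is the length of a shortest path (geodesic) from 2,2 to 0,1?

Shortest path: 2,2 → 2,1 → 1,1 → 0,1, total weight = 7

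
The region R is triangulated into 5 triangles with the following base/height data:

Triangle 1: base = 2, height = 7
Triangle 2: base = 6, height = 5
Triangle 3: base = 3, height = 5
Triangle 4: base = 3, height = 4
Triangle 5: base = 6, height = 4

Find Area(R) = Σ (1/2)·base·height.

(1/2)×2×7 + (1/2)×6×5 + (1/2)×3×5 + (1/2)×3×4 + (1/2)×6×4 = 47.5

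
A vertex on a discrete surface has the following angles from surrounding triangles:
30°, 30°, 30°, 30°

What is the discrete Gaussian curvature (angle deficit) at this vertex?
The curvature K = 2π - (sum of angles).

Sum of angles = 120°. K = 360° - 120° = 240° = 4π/3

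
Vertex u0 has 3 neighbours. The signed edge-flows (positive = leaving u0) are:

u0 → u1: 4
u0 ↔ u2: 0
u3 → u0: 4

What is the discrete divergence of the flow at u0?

Divergence = sum of outgoing flows = 4 + 0 + (-4) = 0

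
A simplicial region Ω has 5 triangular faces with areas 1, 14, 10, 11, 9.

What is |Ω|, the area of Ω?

1 + 14 + 10 + 11 + 9 = 45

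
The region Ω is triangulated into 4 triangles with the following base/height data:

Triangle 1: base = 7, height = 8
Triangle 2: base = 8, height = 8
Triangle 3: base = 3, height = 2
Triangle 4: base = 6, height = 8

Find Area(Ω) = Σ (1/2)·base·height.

(1/2)×7×8 + (1/2)×8×8 + (1/2)×3×2 + (1/2)×6×8 = 87.0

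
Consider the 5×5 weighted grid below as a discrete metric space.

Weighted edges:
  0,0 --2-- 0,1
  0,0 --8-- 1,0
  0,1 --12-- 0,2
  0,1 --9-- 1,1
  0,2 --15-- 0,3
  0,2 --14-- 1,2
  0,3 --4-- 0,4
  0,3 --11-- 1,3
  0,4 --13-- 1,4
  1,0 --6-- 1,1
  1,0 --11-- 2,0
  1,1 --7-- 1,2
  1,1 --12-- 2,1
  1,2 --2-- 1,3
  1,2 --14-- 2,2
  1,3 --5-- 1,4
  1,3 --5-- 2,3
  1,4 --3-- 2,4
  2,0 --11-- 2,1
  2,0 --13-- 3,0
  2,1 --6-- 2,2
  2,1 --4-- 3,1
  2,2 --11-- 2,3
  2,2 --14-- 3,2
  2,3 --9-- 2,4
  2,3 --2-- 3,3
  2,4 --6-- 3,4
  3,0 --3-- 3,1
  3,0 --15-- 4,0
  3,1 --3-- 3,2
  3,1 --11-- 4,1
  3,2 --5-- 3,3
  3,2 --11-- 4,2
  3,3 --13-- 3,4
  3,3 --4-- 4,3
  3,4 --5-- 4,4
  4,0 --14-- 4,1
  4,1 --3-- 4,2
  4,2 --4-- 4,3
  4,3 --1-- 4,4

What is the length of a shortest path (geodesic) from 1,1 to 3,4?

Shortest path: 1,1 → 1,2 → 1,3 → 1,4 → 2,4 → 3,4, total weight = 23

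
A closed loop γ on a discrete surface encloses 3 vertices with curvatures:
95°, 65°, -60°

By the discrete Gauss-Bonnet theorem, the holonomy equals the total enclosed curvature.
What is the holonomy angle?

Holonomy = total enclosed curvature = 95° + 65° + (-60°) = 100°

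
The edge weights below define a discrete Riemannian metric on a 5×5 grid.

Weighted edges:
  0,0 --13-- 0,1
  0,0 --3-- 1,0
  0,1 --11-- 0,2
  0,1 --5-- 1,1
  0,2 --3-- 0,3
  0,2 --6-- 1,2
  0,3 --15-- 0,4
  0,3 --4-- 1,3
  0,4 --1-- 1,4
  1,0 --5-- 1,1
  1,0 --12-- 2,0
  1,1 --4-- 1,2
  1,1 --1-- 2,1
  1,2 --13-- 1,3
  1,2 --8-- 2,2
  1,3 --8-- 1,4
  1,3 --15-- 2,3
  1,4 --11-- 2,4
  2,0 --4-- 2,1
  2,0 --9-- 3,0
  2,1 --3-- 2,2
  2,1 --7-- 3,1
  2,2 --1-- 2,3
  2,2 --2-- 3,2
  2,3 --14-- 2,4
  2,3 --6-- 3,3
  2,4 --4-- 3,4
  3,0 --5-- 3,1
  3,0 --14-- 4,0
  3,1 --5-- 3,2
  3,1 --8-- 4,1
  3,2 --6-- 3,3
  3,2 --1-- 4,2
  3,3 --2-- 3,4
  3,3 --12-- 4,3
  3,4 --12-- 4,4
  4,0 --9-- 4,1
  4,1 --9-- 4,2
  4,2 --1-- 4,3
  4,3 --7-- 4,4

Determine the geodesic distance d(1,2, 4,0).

Shortest path: 1,2 → 2,2 → 3,2 → 4,2 → 4,1 → 4,0, total weight = 29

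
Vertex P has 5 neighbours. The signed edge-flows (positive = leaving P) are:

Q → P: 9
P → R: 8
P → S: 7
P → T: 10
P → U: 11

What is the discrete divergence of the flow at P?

Divergence = sum of outgoing flows = (-9) + 8 + 7 + 10 + 11 = 27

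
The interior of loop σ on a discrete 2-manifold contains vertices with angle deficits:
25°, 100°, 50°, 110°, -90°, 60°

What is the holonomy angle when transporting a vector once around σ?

Holonomy = total enclosed curvature = 25° + 100° + 50° + 110° + (-90°) + 60° = 255°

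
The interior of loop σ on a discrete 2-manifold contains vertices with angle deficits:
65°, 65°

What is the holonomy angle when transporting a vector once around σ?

Holonomy = total enclosed curvature = 65° + 65° = 130°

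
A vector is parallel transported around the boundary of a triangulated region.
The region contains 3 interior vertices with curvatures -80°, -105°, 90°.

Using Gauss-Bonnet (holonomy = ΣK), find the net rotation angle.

Holonomy = total enclosed curvature = (-80°) + (-105°) + 90° = -95°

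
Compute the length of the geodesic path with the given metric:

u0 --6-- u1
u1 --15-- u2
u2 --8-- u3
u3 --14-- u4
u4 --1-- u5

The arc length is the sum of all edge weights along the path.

Arc length = 6 + 15 + 8 + 14 + 1 = 44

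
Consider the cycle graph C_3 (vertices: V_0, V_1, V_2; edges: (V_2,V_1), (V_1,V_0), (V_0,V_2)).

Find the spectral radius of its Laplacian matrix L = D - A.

The cycle graph C_n has Laplacian eigenvalues λ_k = 2 − 2cos(2πk/n), k = 0, 1, …, n−1. Here n = 3:
k=0: 2 − 2cos(0) = 0.0; k=1: 2 − 2cos(2π/3) = 3.0; k=2: 2 − 2cos(4π/3) = 3.0.
Laplacian eigenvalues: [0.0, 3.0, 3.0]. Largest eigenvalue (spectral radius) = 3.0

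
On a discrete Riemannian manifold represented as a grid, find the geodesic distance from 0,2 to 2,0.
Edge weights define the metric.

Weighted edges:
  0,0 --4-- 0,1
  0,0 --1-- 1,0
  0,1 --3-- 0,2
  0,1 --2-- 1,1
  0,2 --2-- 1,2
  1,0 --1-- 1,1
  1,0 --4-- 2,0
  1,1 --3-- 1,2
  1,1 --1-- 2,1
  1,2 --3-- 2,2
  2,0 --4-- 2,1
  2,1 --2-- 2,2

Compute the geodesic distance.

Shortest path: 0,2 → 1,2 → 1,1 → 1,0 → 2,0, total weight = 10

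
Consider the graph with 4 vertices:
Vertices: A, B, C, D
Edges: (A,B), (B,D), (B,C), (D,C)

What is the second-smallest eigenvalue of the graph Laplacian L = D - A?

Degrees: deg(A) = 1, deg(B) = 3, deg(C) = 2, deg(D) = 2.
L = D − A with rows/columns ordered (A, B, C, D):
  [ 1, -1,  0,  0]
  [-1,  3, -1, -1]
  [ 0, -1,  2, -1]
  [ 0, -1, -1,  2]
Characteristic polynomial: det(λI − L) = λ(λ − 1)(λ − 3)(λ − 4).
Roots: λ = 0; (λ − 1) = 0 ⇒ λ = 1; (λ − 3) = 0 ⇒ λ = 3; (λ − 4) = 0 ⇒ λ = 4.
(Check: the roots sum (with multiplicity) to 8, matching trace L = Σdeg = 2·4 = 8.)
Laplacian eigenvalues: [0.0, 1.0, 3.0, 4.0]. Algebraic connectivity (smallest non-zero eigenvalue) = 1.0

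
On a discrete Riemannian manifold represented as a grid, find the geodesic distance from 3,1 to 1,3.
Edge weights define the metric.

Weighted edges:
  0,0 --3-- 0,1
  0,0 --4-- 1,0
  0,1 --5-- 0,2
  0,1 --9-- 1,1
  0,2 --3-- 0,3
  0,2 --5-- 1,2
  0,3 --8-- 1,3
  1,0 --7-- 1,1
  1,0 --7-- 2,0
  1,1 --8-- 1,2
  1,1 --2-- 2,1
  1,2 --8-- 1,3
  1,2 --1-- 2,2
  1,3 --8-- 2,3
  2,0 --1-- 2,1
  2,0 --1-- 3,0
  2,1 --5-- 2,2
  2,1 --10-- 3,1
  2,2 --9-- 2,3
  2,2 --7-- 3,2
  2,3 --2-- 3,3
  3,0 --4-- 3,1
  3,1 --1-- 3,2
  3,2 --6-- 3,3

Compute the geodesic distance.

Shortest path: 3,1 → 3,2 → 2,2 → 1,2 → 1,3, total weight = 17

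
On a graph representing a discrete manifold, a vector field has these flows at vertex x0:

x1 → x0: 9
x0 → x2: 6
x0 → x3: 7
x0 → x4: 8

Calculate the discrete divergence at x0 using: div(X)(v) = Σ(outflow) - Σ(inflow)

Divergence = sum of outgoing flows = (-9) + 6 + 7 + 8 = 12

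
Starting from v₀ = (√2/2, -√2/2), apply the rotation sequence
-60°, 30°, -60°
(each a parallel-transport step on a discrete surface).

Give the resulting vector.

Total rotation: (-60°) + 30° + (-60°) = -90°. Final vector: (-0.7071, -0.7071)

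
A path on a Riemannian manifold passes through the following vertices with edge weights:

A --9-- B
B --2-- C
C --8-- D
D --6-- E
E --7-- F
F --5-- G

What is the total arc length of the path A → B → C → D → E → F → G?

Arc length = 9 + 2 + 8 + 6 + 7 + 5 = 37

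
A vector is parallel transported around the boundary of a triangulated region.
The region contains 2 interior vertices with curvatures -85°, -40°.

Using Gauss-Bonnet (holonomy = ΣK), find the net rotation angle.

Holonomy = total enclosed curvature = (-85°) + (-40°) = -125°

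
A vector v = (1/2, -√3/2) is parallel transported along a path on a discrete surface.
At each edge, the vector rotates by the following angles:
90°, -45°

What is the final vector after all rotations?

Total rotation: 90° + (-45°) = 45°. Final vector: (0.9659, -0.2588)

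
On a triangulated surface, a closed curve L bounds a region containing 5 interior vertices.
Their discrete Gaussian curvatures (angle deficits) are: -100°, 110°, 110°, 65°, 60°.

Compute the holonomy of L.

Holonomy = total enclosed curvature = (-100°) + 110° + 110° + 65° + 60° = 245°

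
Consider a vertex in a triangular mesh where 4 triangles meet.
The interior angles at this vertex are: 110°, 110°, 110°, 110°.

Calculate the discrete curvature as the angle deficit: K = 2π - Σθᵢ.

Sum of angles = 440°. K = 360° - 440° = -80°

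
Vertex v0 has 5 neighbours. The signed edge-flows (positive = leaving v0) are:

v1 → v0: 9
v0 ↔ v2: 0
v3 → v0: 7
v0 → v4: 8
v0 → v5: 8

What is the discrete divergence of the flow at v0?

Divergence = sum of outgoing flows = (-9) + 0 + (-7) + 8 + 8 = 0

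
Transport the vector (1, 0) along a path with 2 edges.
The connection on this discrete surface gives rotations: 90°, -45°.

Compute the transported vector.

Total rotation: 90° + (-45°) = 45°. Final vector: (0.7071, 0.7071)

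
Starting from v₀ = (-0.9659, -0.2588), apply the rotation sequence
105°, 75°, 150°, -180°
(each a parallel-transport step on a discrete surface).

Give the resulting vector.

Total rotation: 105° + 75° + 150° + (-180°) = 150°. Final vector: (0.9659, -0.2588)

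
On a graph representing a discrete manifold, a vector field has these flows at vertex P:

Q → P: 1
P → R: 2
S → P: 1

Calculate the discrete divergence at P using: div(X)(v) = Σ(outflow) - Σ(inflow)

Divergence = sum of outgoing flows = (-1) + 2 + (-1) = 0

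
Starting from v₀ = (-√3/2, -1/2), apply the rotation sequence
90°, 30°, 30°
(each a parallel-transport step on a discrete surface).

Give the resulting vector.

Total rotation: 90° + 30° + 30° = 150°. Final vector: (1, 0)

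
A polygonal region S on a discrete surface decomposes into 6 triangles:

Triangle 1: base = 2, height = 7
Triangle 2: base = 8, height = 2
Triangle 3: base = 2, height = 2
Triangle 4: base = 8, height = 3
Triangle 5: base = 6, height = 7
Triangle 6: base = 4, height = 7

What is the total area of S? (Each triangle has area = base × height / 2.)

(1/2)×2×7 + (1/2)×8×2 + (1/2)×2×2 + (1/2)×8×3 + (1/2)×6×7 + (1/2)×4×7 = 64.0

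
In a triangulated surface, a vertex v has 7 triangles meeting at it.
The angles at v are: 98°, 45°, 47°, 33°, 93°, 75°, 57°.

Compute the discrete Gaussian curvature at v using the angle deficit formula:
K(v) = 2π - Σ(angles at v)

Sum of angles = 448°. K = 360° - 448° = -88° = -22π/45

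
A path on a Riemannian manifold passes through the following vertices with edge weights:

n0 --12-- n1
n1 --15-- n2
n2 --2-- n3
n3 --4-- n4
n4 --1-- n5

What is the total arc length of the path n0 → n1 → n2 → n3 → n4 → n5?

Arc length = 12 + 15 + 2 + 4 + 1 = 34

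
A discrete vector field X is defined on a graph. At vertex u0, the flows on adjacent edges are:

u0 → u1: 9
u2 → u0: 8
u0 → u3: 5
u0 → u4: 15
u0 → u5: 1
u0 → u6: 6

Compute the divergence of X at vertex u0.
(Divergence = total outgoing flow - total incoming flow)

Divergence = sum of outgoing flows = 9 + (-8) + 5 + 15 + 1 + 6 = 28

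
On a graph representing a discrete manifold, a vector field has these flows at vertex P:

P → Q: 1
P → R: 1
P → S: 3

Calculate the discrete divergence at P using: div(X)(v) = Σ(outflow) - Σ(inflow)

Divergence = sum of outgoing flows = 1 + 1 + 3 = 5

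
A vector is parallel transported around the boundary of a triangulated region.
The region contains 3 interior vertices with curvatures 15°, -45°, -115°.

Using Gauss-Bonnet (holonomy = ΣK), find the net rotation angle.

Holonomy = total enclosed curvature = 15° + (-45°) + (-115°) = -145°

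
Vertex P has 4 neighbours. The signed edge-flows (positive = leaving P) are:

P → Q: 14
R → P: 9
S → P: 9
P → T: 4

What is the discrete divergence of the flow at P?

Divergence = sum of outgoing flows = 14 + (-9) + (-9) + 4 = 0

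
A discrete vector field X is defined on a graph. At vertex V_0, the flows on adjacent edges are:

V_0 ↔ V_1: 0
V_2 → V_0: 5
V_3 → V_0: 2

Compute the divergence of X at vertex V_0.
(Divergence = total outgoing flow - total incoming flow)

Divergence = sum of outgoing flows = 0 + (-5) + (-2) = -7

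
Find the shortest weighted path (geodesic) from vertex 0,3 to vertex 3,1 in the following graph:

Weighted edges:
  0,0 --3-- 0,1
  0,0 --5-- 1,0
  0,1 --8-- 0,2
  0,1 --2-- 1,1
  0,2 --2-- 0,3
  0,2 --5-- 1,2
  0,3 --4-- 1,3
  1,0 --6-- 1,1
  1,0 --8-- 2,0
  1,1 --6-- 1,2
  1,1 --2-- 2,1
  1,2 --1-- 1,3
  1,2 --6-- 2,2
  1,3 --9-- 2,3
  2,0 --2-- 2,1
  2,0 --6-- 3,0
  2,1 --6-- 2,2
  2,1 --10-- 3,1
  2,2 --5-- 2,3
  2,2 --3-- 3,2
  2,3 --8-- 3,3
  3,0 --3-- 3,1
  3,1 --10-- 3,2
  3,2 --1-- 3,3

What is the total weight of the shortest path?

Shortest path: 0,3 → 1,3 → 1,2 → 1,1 → 2,1 → 3,1, total weight = 23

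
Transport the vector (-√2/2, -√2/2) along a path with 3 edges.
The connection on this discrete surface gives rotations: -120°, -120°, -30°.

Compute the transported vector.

Total rotation: (-120°) + (-120°) + (-30°) = -270° ≡ 90° (mod 360°). Final vector: (0.7071, -0.7071)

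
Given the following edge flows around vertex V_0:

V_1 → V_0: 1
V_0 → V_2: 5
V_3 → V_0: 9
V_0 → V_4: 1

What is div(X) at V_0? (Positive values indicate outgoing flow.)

Divergence = sum of outgoing flows = (-1) + 5 + (-9) + 1 = -4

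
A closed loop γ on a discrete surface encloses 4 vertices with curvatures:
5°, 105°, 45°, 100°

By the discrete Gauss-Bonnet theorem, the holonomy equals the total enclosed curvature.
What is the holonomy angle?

Holonomy = total enclosed curvature = 5° + 105° + 45° + 100° = 255°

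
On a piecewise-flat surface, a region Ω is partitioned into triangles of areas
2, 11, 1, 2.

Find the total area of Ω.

2 + 11 + 1 + 2 = 16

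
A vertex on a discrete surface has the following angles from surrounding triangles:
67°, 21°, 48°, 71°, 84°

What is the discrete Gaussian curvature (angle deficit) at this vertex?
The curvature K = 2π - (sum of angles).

Sum of angles = 291°. K = 360° - 291° = 69° = 23π/60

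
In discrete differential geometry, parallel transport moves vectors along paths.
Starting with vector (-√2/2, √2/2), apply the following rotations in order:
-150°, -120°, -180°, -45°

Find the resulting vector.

Total rotation: (-150°) + (-120°) + (-180°) + (-45°) = -495° ≡ -135° (mod 360°). Final vector: (1, 0)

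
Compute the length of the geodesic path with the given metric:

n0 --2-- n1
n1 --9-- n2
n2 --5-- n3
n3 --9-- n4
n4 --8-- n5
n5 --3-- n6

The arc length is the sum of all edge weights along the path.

Arc length = 2 + 9 + 5 + 9 + 8 + 3 = 36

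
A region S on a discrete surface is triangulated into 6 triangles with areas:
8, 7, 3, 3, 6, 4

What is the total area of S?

8 + 7 + 3 + 3 + 6 + 4 = 31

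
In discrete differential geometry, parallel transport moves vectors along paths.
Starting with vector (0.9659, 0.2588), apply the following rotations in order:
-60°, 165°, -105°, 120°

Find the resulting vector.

Total rotation: (-60°) + 165° + (-105°) + 120° = 120°. Final vector: (-0.7071, 0.7071)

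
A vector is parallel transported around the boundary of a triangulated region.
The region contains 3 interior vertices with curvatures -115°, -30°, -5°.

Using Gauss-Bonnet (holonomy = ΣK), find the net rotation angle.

Holonomy = total enclosed curvature = (-115°) + (-30°) + (-5°) = -150°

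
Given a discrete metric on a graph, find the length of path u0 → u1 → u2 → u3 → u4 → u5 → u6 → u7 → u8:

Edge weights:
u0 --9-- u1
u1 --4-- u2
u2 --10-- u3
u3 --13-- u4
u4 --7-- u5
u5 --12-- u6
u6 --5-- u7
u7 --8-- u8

Arc length = 9 + 4 + 10 + 13 + 7 + 12 + 5 + 8 = 68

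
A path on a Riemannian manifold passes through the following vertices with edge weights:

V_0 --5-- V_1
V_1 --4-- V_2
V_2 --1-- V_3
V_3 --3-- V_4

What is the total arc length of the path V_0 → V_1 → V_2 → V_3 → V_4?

Arc length = 5 + 4 + 1 + 3 = 13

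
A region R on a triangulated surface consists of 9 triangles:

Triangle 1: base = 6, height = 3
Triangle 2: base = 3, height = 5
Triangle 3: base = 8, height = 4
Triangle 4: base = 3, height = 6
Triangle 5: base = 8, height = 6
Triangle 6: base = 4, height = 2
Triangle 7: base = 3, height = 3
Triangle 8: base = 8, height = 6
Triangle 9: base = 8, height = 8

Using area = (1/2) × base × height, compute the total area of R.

(1/2)×6×3 + (1/2)×3×5 + (1/2)×8×4 + (1/2)×3×6 + (1/2)×8×6 + (1/2)×4×2 + (1/2)×3×3 + (1/2)×8×6 + (1/2)×8×8 = 130.0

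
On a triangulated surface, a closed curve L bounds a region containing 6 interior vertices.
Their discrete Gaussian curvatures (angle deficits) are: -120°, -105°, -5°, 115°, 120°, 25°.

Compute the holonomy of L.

Holonomy = total enclosed curvature = (-120°) + (-105°) + (-5°) + 115° + 120° + 25° = 30°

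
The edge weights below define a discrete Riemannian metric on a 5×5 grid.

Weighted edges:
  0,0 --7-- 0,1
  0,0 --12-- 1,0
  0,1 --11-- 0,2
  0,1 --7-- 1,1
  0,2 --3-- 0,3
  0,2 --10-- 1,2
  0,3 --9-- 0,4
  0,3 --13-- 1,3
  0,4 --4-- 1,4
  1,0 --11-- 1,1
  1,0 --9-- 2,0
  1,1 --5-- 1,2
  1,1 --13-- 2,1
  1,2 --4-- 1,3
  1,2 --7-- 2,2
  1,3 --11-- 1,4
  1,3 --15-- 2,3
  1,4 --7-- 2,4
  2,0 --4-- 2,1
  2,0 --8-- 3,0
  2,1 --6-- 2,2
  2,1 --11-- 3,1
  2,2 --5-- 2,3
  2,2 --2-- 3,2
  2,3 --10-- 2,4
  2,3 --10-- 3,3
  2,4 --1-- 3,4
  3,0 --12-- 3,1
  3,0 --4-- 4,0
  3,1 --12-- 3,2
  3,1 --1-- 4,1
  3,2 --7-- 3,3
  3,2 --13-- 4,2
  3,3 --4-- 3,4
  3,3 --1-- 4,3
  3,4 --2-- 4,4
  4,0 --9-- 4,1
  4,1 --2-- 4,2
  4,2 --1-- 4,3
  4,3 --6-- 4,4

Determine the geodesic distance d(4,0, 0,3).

Shortest path: 4,0 → 4,1 → 4,2 → 4,3 → 3,3 → 3,4 → 2,4 → 1,4 → 0,4 → 0,3, total weight = 38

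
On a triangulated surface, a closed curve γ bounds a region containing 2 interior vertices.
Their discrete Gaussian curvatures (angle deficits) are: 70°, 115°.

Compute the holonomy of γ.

Holonomy = total enclosed curvature = 70° + 115° = 185°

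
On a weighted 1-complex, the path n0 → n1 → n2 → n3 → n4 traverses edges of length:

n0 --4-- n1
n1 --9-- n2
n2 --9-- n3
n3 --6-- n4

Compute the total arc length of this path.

Arc length = 4 + 9 + 9 + 6 = 28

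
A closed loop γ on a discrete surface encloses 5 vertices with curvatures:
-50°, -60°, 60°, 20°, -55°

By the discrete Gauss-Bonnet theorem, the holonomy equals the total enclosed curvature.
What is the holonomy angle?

Holonomy = total enclosed curvature = (-50°) + (-60°) + 60° + 20° + (-55°) = -85°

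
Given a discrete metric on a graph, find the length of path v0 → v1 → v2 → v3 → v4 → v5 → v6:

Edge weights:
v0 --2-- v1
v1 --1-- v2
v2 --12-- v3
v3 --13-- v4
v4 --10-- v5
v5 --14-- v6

Arc length = 2 + 1 + 12 + 13 + 10 + 14 = 52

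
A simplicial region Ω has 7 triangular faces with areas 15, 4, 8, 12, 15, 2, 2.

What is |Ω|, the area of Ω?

15 + 4 + 8 + 12 + 15 + 2 + 2 = 58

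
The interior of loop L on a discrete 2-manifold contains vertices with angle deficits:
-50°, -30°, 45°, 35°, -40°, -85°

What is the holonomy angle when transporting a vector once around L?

Holonomy = total enclosed curvature = (-50°) + (-30°) + 45° + 35° + (-40°) + (-85°) = -125°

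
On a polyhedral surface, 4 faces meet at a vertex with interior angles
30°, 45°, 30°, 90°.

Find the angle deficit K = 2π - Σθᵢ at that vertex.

Sum of angles = 195°. K = 360° - 195° = 165°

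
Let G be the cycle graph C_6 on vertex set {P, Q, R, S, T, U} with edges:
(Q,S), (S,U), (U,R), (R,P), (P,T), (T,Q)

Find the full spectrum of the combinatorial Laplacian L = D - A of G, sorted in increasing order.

The cycle graph C_n has Laplacian eigenvalues λ_k = 2 − 2cos(2πk/n), k = 0, 1, …, n−1. Here n = 6:
k=0: 2 − 2cos(0) = 0.0; k=1: 2 − 2cos(π/3) = 1.0; k=2: 2 − 2cos(2π/3) = 3.0; k=3: 2 − 2cos(π) = 4.0; k=4: 2 − 2cos(4π/3) = 3.0; k=5: 2 − 2cos(5π/3) = 1.0.
Laplacian eigenvalues (increasing order): [0.0, 1.0, 1.0, 3.0, 3.0, 4.0]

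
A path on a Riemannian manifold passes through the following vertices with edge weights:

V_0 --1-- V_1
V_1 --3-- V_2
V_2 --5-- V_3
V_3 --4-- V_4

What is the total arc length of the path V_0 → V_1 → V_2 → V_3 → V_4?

Arc length = 1 + 3 + 5 + 4 = 13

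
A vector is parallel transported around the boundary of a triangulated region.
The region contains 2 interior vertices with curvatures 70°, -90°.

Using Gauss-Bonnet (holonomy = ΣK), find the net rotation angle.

Holonomy = total enclosed curvature = 70° + (-90°) = -20°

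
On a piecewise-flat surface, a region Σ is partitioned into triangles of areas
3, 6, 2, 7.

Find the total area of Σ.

3 + 6 + 2 + 7 = 18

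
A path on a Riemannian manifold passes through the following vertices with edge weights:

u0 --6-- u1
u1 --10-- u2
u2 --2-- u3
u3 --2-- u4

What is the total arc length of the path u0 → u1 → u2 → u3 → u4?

Arc length = 6 + 10 + 2 + 2 = 20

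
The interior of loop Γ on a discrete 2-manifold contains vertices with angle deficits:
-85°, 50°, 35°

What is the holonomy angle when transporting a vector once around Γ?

Holonomy = total enclosed curvature = (-85°) + 50° + 35° = 0°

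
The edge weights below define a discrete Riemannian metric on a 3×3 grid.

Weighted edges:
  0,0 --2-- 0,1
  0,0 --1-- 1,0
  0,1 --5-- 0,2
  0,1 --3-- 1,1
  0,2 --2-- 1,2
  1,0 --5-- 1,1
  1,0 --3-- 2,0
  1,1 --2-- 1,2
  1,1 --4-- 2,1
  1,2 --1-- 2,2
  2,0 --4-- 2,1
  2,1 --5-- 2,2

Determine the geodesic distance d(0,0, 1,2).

Shortest path: 0,0 → 0,1 → 1,1 → 1,2, total weight = 7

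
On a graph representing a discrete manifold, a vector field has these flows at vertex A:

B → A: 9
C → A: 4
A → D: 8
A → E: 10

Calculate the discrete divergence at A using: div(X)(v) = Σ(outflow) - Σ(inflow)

Divergence = sum of outgoing flows = (-9) + (-4) + 8 + 10 = 5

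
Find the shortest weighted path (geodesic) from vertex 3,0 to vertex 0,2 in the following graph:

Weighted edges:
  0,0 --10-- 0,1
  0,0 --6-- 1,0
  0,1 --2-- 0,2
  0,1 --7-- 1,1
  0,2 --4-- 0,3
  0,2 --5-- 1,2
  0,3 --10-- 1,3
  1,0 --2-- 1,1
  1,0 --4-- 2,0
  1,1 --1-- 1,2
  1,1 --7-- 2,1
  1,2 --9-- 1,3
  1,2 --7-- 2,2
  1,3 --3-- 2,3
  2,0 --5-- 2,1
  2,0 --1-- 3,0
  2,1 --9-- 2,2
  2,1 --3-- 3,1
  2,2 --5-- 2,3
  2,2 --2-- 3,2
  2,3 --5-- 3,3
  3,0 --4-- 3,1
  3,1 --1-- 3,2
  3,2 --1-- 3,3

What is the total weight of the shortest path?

Shortest path: 3,0 → 2,0 → 1,0 → 1,1 → 1,2 → 0,2, total weight = 13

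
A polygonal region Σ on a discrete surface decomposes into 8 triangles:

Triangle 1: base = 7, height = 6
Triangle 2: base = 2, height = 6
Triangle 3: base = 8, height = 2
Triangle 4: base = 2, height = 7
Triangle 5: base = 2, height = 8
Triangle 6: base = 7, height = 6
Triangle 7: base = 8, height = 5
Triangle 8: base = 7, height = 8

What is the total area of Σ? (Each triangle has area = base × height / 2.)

(1/2)×7×6 + (1/2)×2×6 + (1/2)×8×2 + (1/2)×2×7 + (1/2)×2×8 + (1/2)×7×6 + (1/2)×8×5 + (1/2)×7×8 = 119.0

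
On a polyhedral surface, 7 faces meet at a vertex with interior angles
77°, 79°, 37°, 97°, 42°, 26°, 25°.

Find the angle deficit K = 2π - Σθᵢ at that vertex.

Sum of angles = 383°. K = 360° - 383° = -23° = -23π/180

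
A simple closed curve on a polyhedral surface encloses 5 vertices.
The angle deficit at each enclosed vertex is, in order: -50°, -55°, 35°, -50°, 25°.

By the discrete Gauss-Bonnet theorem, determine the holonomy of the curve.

Holonomy = total enclosed curvature = (-50°) + (-55°) + 35° + (-50°) + 25° = -95°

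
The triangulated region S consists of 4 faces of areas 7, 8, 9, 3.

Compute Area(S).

7 + 8 + 9 + 3 = 27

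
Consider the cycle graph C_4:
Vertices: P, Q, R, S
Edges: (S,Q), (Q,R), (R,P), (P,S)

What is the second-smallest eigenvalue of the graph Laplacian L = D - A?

The cycle graph C_n has Laplacian eigenvalues λ_k = 2 − 2cos(2πk/n), k = 0, 1, …, n−1. Here n = 4:
k=0: 2 − 2cos(0) = 0.0; k=1: 2 − 2cos(π/2) = 2.0; k=2: 2 − 2cos(π) = 4.0; k=3: 2 − 2cos(3π/2) = 2.0.
Laplacian eigenvalues: [0.0, 2.0, 2.0, 4.0]. Algebraic connectivity (smallest non-zero eigenvalue) = 2.0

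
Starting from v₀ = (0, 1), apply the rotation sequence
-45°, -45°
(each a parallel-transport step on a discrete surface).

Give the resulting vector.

Total rotation: (-45°) + (-45°) = -90°. Final vector: (1, 0)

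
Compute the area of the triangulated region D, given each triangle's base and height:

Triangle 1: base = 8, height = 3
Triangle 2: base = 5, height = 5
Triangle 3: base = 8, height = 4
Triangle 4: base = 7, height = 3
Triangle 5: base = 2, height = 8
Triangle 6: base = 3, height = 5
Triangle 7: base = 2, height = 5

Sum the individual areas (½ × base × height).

(1/2)×8×3 + (1/2)×5×5 + (1/2)×8×4 + (1/2)×7×3 + (1/2)×2×8 + (1/2)×3×5 + (1/2)×2×5 = 71.5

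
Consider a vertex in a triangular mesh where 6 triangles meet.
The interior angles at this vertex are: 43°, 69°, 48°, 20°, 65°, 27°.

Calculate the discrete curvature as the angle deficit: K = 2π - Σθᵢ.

Sum of angles = 272°. K = 360° - 272° = 88° = 22π/45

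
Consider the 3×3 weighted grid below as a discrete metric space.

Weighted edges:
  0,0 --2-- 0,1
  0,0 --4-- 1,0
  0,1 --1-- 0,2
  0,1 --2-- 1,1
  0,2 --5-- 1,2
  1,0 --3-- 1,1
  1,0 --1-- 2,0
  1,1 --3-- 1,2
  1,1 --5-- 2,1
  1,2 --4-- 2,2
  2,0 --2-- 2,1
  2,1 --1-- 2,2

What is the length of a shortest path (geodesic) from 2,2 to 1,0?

Shortest path: 2,2 → 2,1 → 2,0 → 1,0, total weight = 4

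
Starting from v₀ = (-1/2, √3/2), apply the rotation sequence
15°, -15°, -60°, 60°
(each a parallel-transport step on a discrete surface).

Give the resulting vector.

Total rotation: 15° + (-15°) + (-60°) + 60° = 0°. Final vector: (-0.5000, 0.8660)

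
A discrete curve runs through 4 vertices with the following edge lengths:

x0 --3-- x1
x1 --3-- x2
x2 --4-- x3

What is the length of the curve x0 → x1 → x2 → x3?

Arc length = 3 + 3 + 4 = 10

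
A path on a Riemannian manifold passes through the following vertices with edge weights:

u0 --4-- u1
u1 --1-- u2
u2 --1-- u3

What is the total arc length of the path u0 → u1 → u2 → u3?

Arc length = 4 + 1 + 1 = 6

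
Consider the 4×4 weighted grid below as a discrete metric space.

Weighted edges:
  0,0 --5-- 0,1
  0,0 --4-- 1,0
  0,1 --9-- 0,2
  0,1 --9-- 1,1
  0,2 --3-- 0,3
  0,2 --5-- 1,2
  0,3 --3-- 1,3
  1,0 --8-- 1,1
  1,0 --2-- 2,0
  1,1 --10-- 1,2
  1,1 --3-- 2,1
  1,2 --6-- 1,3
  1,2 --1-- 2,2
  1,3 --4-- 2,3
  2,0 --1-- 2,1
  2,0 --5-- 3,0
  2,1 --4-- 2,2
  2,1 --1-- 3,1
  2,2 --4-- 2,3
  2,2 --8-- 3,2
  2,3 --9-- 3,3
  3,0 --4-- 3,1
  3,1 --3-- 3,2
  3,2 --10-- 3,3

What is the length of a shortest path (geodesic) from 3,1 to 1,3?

Shortest path: 3,1 → 2,1 → 2,2 → 1,2 → 1,3, total weight = 12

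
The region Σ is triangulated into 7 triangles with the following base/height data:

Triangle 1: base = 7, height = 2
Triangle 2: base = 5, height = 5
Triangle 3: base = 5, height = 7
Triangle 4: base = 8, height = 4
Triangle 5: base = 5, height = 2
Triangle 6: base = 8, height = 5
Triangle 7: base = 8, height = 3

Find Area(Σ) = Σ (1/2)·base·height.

(1/2)×7×2 + (1/2)×5×5 + (1/2)×5×7 + (1/2)×8×4 + (1/2)×5×2 + (1/2)×8×5 + (1/2)×8×3 = 90.0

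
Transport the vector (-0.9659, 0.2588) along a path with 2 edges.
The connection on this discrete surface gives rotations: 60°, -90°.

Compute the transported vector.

Total rotation: 60° + (-90°) = -30°. Final vector: (-0.7071, 0.7071)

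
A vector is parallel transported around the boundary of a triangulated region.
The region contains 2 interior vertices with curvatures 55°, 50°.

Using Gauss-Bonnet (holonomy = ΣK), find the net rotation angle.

Holonomy = total enclosed curvature = 55° + 50° = 105°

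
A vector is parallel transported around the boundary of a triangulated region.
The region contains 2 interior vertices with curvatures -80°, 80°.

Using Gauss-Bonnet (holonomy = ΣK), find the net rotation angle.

Holonomy = total enclosed curvature = (-80°) + 80° = 0°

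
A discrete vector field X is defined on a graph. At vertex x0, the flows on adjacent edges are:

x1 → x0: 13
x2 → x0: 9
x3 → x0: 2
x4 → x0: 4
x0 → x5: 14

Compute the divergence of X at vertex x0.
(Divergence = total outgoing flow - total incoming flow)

Divergence = sum of outgoing flows = (-13) + (-9) + (-2) + (-4) + 14 = -14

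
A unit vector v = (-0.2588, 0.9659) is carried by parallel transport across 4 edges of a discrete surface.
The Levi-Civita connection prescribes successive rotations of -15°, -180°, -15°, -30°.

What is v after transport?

Total rotation: (-15°) + (-180°) + (-15°) + (-30°) = -240° ≡ 120° (mod 360°). Final vector: (-0.7071, -0.7071)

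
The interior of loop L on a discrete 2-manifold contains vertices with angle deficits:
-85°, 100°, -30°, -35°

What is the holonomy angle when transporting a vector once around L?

Holonomy = total enclosed curvature = (-85°) + 100° + (-30°) + (-35°) = -50°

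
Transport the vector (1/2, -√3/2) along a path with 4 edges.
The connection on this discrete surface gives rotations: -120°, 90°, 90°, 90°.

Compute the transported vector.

Total rotation: (-120°) + 90° + 90° + 90° = 150°. Final vector: (0, 1)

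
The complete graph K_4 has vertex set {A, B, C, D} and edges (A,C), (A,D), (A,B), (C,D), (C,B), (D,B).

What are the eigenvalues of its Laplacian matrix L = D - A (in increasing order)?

For the complete graph K_n, L = nI − J (J = all-ones matrix). J has eigenvalues n (once, eigenvector 𝟙) and 0 (multiplicity n−1), so L has eigenvalues 0 (once) and n (multiplicity n−1). Here n = 4: eigenvalue 0 once and 4 with multiplicity 3.
Laplacian eigenvalues (increasing order): [0.0, 4.0, 4.0, 4.0]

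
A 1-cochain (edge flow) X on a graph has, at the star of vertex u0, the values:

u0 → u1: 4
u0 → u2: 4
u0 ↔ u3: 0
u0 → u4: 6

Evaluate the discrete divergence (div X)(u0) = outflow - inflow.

Divergence = sum of outgoing flows = 4 + 4 + 0 + 6 = 14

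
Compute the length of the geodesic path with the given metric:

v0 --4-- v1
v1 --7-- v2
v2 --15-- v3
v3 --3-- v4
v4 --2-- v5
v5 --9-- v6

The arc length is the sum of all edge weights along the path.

Arc length = 4 + 7 + 15 + 3 + 2 + 9 = 40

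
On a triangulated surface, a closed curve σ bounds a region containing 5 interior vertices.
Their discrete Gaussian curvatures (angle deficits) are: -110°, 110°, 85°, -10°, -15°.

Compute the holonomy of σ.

Holonomy = total enclosed curvature = (-110°) + 110° + 85° + (-10°) + (-15°) = 60°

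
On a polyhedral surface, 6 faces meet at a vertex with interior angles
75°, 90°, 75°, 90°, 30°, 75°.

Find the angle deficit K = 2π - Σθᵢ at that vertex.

Sum of angles = 435°. K = 360° - 435° = -75°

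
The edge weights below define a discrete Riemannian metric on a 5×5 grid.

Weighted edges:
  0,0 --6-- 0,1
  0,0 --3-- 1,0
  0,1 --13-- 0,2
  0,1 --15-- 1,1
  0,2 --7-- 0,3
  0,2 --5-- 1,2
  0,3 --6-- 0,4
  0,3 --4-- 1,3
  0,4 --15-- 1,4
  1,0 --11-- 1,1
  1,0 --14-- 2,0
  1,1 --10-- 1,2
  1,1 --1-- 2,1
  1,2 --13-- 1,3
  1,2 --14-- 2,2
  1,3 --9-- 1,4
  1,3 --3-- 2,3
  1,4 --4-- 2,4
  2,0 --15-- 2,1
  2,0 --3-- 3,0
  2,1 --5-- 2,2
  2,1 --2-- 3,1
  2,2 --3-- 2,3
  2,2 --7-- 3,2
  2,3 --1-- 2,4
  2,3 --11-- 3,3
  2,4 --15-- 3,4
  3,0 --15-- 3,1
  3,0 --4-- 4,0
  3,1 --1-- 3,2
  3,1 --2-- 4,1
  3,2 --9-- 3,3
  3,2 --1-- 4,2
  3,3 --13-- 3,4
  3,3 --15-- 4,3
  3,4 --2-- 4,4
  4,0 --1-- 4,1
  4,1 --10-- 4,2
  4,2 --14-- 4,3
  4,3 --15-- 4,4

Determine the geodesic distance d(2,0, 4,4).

Shortest path: 2,0 → 3,0 → 4,0 → 4,1 → 3,1 → 3,2 → 3,3 → 3,4 → 4,4, total weight = 35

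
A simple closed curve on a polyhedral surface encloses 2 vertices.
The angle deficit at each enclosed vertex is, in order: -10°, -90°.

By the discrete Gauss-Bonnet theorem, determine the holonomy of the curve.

Holonomy = total enclosed curvature = (-10°) + (-90°) = -100°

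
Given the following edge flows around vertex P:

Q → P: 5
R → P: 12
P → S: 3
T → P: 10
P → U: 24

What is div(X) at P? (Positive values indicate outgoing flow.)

Divergence = sum of outgoing flows = (-5) + (-12) + 3 + (-10) + 24 = 0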